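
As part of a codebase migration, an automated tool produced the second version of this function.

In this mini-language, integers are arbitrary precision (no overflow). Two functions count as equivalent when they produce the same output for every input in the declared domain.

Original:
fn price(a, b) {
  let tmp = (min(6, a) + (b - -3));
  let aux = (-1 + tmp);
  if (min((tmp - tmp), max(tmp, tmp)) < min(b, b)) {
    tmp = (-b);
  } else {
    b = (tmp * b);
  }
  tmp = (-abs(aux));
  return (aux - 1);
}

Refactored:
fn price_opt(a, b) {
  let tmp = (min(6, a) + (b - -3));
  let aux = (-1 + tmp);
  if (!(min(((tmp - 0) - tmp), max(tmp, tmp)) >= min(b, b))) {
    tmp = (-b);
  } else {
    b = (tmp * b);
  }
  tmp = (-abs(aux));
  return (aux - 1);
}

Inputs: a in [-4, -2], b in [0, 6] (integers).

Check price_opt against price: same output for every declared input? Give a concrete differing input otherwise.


Differences: boolean connective usage differs; comparison usage differs; constant usage differs; arithmetic usage differs — yet all 21 inputs agree.
verdict: equivalent


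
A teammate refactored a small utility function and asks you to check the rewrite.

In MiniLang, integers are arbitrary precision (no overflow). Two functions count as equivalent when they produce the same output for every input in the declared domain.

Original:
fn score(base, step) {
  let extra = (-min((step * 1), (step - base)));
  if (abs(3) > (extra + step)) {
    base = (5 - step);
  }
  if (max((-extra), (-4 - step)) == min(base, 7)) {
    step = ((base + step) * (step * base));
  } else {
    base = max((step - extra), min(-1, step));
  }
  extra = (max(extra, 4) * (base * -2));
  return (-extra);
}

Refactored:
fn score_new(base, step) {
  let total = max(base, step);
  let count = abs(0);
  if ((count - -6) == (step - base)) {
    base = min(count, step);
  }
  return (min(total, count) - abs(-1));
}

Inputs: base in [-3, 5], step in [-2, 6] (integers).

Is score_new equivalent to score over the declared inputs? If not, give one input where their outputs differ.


On input base=-3, step=-2, score returns -16 while score_new returns -3.
verdict: not equivalent; witness: base=-3, step=-2


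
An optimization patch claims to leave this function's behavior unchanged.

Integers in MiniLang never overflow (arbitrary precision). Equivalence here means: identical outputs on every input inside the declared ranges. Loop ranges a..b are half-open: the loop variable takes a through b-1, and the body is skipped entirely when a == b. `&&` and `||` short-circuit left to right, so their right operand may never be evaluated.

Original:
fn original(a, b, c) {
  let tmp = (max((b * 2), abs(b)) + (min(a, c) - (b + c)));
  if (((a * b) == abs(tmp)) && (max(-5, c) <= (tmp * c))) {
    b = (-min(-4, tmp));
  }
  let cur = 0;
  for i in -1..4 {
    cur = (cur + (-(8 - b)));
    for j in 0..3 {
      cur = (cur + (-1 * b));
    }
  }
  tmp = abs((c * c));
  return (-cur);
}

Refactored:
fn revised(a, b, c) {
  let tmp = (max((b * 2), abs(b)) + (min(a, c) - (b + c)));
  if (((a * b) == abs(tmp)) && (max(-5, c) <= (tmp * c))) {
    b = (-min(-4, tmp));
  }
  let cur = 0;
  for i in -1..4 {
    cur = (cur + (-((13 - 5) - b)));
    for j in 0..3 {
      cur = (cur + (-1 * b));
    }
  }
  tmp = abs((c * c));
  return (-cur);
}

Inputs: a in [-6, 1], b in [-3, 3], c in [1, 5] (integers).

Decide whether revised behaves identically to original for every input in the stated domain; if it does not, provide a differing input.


Comparing the listings, the differences include: constant usage differs; and arithmetic usage differs.
Tracing a=-5, b=0, c=4: original: tmp=-9, then (((a * b) == abs(tmp)) && (max(-5, c) <= (tmp * c))) is false, then cur=0, then (i=-1), then cur=-8, then (j=0), then cur=-8, then (j=1), then cur=-8, then (j=2), then cur=-8, then (i=0), then cur=-16, then (j=0), then cur=-16, then (j=1), then cur=-16, then (j=2), then cur=-16, then (i=1), then cur=-24, then (j=0), then cur=-24, then (j=1), then cur=-24, then (j=2), then cur=-24, then (i=2), then cur=-32, then (j=0), then cur=-32, then (j=1), then cur=-32, then (j=2), then cur=-32, then (i=3), then cur=-40, then (j=0), then cur=-40, then (j=1), then cur=-40, then (j=2), then cur=-40, then tmp=16, then returns 40 | revised: tmp=-9, then (((a * b) == abs(tmp)) && (max(-5, c) <= (tmp * c))) is false, then cur=0, then (i=-1), then cur=-8, then (j=0), then cur=-8, then (j=1), then cur=-8, then (j=2), then cur=-8, then (i=0), then cur=-16, then (j=0), then cur=-16, then (j=1), then cur=-16, then (j=2), then cur=-16, then (i=1), then cur=-24, then (j=0), then cur=-24, then (j=1), then cur=-24, then (j=2), then cur=-24, then (i=2), then cur=-32, then (j=0), then cur=-32, then (j=1), then cur=-32, then (j=2), then cur=-32, then (i=3), then cur=-40, then (j=0), then cur=-40, then (j=1), then cur=-40, then (j=2), then cur=-40, then tmp=16, then returns 40 — matching result 40.
Sweeping the whole domain (280 inputs) finds no disagreement.
verdict: equivalent


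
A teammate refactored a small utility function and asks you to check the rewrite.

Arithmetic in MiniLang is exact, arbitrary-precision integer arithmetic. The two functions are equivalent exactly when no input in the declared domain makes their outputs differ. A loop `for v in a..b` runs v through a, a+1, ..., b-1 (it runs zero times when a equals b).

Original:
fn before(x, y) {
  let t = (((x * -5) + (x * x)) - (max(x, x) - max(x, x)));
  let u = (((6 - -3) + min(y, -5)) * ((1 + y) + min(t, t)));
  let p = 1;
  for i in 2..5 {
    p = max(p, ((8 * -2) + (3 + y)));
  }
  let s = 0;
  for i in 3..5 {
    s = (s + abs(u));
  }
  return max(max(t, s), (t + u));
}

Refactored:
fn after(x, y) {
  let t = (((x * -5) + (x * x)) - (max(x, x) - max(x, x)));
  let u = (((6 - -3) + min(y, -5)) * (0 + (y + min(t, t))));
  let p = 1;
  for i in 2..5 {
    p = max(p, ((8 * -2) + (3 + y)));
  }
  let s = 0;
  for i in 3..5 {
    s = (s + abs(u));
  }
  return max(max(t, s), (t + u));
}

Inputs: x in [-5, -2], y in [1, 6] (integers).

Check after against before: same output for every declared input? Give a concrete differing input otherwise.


x=-5, y=1 yields 416 from before but 408 from after.
verdict: not equivalent; witness: x=-5, y=1


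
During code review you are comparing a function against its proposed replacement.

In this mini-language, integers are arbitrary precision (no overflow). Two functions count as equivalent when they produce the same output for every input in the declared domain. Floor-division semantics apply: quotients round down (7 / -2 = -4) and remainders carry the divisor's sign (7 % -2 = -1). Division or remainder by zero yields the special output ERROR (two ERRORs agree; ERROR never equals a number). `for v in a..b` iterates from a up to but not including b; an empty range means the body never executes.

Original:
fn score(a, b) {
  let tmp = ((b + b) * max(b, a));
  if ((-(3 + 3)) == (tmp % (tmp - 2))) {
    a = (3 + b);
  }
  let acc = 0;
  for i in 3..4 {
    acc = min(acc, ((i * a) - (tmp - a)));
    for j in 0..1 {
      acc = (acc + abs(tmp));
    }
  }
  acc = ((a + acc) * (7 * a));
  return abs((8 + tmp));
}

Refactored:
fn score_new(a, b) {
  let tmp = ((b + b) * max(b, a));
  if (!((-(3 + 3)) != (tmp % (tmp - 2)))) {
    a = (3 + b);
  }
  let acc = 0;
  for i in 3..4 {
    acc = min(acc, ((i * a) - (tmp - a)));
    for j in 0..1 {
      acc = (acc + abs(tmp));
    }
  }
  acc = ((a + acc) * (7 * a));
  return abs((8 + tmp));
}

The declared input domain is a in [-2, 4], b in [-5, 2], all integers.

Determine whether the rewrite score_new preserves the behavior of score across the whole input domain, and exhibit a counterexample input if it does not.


Behavior is preserved: although comparison usage differs, boolean connective usage differs, the outputs never diverge.
As a probe, take a=-2, b=-1: score runs tmp := 2 | divide-by-zero, output ERROR; score_new runs tmp := 2 | divide-by-zero, output ERROR; both end at ERROR.
Every one of the 56 inputs gives matching results.
verdict: equivalent


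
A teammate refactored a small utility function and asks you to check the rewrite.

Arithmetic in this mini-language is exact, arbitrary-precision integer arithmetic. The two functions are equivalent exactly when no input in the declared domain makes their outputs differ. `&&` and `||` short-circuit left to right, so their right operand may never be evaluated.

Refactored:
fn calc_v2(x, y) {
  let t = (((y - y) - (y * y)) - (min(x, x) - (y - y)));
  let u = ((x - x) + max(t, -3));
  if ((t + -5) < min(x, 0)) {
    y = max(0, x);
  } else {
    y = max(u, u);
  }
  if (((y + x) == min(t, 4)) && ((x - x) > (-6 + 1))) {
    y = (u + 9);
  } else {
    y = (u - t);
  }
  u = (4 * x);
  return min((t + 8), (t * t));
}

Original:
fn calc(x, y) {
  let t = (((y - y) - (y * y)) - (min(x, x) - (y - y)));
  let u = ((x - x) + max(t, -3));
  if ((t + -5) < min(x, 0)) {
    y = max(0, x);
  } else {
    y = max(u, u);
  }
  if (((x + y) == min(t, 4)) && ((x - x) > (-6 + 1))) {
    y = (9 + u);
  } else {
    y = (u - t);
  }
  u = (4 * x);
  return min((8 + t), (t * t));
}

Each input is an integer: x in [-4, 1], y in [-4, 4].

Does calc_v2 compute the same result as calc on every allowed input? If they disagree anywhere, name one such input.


Behavior is preserved: although same computation, different form, the outputs never diverge.
Tracing x=-2, y=1: calc: t=1, then u=1, then ((t + -5) < min(x, 0)) is true, then y=0, then (((x + y) == min(t, 4)) && ((x - x) > (-6 + 1))) is false, then y=0, then u=-8, then returns 1 | calc_v2: t=1, then u=1, then ((t + -5) < min(x, 0)) is true, then y=0, then (((y + x) == min(t, 4)) && ((x - x) > (-6 + 1))) is false, then y=0, then u=-8, then returns 1 — matching result 1.
Every one of the 54 inputs gives matching results.
verdict: equivalent


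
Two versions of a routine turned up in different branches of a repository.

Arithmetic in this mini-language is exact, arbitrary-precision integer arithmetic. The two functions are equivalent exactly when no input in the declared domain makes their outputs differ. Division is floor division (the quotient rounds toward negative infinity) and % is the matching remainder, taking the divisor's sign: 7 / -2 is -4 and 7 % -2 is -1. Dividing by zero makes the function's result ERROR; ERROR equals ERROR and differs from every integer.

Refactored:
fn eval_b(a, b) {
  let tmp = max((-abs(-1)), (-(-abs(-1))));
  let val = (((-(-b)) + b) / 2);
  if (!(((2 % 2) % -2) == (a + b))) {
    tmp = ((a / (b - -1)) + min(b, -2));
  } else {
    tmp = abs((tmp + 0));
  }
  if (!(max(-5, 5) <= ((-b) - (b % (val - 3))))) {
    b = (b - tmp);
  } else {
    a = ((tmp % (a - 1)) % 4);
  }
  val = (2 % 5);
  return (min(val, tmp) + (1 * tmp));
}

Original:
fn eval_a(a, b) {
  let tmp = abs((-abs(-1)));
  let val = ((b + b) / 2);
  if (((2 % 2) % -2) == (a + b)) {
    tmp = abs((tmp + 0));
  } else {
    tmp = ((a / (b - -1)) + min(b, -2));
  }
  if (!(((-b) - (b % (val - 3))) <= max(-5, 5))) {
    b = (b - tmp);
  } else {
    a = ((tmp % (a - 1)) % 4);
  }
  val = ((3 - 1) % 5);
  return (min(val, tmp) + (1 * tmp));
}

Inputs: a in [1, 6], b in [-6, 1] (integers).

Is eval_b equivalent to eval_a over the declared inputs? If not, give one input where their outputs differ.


Run the pair on a=1, b=-6.
eval_a: tmp=1, then val=-6, then (((2 % 2) % -2) == (a + b)) is false, then tmp=-7, then (!(((-b) - (b % (val - 3))) <= max(-5, 5))) is true, then b=1, then val=2, then returns -14
eval_b: tmp=1, then val=-6, then (!(((2 % 2) % -2) == (a + b))) is true, then tmp=-7, then (!(max(-5, 5) <= ((-b) - (b % (val - 3))))) is false, then a zero divisor aborts: ERROR
-14 and ERROR differ, so these are not the same function on this domain.
verdict: not equivalent; witness: a=1, b=-6


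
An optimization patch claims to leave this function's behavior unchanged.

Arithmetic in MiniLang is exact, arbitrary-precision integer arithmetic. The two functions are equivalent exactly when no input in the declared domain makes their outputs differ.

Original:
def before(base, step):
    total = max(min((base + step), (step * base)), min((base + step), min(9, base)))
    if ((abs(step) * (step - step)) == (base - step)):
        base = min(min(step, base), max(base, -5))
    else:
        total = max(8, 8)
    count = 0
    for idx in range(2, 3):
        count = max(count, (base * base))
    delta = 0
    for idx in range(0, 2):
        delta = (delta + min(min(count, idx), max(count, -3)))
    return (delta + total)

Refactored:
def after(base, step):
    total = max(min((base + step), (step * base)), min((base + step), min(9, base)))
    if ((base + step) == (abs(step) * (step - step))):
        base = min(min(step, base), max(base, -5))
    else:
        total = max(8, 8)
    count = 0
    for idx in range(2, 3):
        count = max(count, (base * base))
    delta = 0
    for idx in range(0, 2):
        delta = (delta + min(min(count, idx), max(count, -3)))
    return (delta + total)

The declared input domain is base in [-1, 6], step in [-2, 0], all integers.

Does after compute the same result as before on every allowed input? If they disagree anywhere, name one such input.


Not equivalent: base=-1, step=-1 separates them (-1 vs 9).
before: total = -2; ((abs(step) * (step - step)) == (base - step)) -> true; base = -1; count = 0; [idx=2]; count = 1; delta = 0; [idx=0]; delta = 0; [idx=1]; delta = 1; return -1
after: total = -2; ((base + step) == (abs(step) * (step - step))) -> false; total = 8; count = 0; [idx=2]; count = 1; delta = 0; [idx=0]; delta = 0; [idx=1]; delta = 1; return 9
verdict: not equivalent; witness: base=-1, step=-1


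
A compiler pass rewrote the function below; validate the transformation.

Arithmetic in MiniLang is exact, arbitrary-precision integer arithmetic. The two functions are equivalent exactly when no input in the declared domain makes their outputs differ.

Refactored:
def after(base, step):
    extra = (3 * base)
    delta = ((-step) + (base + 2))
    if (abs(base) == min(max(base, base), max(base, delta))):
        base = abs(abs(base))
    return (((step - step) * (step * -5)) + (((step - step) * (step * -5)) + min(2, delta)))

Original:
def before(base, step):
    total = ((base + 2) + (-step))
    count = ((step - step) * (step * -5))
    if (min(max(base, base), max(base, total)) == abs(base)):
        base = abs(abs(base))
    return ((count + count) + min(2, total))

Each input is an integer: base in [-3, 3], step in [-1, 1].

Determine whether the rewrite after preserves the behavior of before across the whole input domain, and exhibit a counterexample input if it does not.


Comparing the listings, the differences include: arithmetic usage differs, plus local variable names differ, plus constant usage differs.
As a probe, take base=2, step=1: before runs total becomes 3; next count becomes 0; next (min(max(base, base), max(base, total)) == abs(base)) evaluates to true; next base becomes 2; next final value 2; after runs extra becomes 6; next delta becomes 3; next (abs(base) == min(max(base, base), max(base, delta))) evaluates to true; next base becomes 2; next final value 2; both end at 2.
Every one of the 21 inputs gives matching results.
verdict: equivalent


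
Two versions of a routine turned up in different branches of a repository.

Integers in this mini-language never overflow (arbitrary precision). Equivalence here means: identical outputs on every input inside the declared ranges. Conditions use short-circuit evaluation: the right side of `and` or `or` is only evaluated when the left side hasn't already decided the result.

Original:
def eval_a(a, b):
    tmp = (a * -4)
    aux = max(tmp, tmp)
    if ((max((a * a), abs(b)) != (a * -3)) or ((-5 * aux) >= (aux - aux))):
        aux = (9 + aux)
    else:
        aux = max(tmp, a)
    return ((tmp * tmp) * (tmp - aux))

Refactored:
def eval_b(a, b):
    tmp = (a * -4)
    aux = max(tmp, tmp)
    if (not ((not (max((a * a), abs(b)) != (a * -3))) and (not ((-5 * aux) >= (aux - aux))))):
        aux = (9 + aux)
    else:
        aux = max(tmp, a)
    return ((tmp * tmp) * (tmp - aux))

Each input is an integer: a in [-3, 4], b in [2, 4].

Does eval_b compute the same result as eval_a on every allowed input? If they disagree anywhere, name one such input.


Comparing the listings, the differences include: boolean connective usage differs.
As a probe, take a=1, b=4: eval_a runs tmp=-4, then aux=-4, then ((max((a * a), abs(b)) != (a * -3)) or ((-5 * aux) >= (aux - aux))) is true, then aux=5, then returns -144; eval_b runs tmp=-4, then aux=-4, then (not ((not (max((a * a), abs(b)) != (a * -3))) and (not ((-5 * aux) >= (aux - aux))))) is true, then aux=5, then returns -144; both end at -144.
Across all 24 domain points the two functions coincide.
verdict: equivalent


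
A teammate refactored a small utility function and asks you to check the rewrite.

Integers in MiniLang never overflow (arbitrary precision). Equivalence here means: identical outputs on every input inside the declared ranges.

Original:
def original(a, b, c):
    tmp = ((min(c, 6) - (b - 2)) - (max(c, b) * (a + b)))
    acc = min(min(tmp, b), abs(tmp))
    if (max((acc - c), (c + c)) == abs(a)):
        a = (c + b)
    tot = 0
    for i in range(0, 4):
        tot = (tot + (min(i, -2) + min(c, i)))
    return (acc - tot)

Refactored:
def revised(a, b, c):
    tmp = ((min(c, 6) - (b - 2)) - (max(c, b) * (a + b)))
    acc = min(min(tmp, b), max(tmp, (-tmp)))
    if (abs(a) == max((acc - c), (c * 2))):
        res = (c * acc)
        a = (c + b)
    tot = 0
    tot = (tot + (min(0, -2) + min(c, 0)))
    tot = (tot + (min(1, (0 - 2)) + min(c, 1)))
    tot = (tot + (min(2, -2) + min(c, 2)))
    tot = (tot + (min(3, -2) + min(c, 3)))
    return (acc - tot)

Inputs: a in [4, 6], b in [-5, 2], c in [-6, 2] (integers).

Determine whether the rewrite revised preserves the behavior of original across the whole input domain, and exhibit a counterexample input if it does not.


Changes here: arithmetic usage differs, and constant usage differs, and local variable names differ, and statement counts differ, and loop structure differs, and min/max/abs usage differs; the full 216-point sweep finds no disagreement.
verdict: equivalent


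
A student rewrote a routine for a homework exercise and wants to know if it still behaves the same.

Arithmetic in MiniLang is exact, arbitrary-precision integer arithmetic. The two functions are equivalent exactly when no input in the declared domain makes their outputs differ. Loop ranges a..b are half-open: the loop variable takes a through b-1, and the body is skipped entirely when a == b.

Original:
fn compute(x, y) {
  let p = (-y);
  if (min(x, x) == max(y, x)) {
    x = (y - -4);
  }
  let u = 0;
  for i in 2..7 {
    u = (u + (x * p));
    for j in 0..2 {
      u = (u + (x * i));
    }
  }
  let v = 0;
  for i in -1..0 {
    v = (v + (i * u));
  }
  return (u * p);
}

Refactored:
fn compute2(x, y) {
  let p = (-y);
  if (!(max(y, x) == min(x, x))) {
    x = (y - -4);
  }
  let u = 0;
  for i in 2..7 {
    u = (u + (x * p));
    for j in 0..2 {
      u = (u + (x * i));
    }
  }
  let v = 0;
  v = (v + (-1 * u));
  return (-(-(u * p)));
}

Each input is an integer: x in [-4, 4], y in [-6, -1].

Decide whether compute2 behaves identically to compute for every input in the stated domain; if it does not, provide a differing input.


x=-4, y=-6 yields -840 from compute but -1680 from compute2.
verdict: not equivalent; witness: x=-4, y=-6


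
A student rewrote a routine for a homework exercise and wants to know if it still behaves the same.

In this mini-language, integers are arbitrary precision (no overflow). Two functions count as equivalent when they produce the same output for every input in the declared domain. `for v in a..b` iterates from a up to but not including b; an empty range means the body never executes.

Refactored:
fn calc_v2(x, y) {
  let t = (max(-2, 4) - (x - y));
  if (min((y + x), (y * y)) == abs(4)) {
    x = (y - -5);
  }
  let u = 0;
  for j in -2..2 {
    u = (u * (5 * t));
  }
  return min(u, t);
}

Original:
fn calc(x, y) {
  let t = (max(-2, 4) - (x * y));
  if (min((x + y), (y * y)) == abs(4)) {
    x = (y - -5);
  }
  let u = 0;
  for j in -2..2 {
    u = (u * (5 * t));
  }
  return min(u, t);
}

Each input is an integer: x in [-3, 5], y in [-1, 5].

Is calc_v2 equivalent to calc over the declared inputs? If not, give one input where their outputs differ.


At x=1, y=5: calc gives -1, calc_v2 gives 0.
verdict: not equivalent; witness: x=1, y=5


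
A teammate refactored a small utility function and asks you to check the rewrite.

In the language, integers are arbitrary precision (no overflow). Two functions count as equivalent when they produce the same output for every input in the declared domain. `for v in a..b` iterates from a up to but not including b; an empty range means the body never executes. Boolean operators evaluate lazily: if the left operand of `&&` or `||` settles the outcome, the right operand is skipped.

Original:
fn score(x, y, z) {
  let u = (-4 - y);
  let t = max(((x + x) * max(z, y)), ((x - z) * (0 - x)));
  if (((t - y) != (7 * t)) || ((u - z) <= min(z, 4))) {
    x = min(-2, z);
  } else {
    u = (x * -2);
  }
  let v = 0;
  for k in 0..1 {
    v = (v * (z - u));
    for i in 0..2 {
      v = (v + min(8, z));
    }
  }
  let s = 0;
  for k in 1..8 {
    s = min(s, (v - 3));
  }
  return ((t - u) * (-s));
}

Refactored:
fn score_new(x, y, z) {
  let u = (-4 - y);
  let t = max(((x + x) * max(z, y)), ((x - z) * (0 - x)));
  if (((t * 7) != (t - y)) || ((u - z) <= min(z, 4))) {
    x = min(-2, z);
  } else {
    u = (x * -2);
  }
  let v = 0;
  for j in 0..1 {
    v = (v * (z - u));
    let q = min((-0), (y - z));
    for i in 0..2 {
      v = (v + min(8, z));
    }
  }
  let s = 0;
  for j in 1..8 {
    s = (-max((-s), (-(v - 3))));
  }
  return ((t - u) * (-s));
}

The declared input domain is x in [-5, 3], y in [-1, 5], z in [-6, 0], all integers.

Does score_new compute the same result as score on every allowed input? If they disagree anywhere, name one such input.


Behavior is preserved: although local variable names differ; and constant usage differs; and min/max/abs usage differs; and statement counts differ; and arithmetic usage differs, the outputs never diverge.
One worked example (x=-3, y=4, z=-3) — score: u := -8 | t := 0 | (((t - y) != (7 * t)) || ((u - z) <= min(z, 4))): true | x := -3 | v := 0 | iter k=0: | v := 0 | iter i=0: | v := -3 | iter i=1: | v := -6 | s := 0 | iter k=1: | s := -9 | iter k=2: | s := -9 | iter k=3: | s := -9 | iter k=4: | s := -9 | iter k=5: | s := -9 | iter k=6: | s := -9 | iter k=7: | s := -9 | result 72; score_new: u := -8 | t := 0 | (((t * 7) != (t - y)) || ((u - z) <= min(z, 4))): true | x := -3 | v := 0 | iter j=0: | v := 0 | q := 0 | iter i=0: | v := -3 | iter i=1: | v := -6 | s := 0 | iter j=1: | s := -9 | iter j=2: | s := -9 | iter j=3: | s := -9 | iter j=4: | s := -9 | iter j=5: | s := -9 | iter j=6: | s := -9 | iter j=7: | s := -9 | result 72; agreement on 72.
Sweeping the whole domain (441 inputs) finds no disagreement.
verdict: equivalent


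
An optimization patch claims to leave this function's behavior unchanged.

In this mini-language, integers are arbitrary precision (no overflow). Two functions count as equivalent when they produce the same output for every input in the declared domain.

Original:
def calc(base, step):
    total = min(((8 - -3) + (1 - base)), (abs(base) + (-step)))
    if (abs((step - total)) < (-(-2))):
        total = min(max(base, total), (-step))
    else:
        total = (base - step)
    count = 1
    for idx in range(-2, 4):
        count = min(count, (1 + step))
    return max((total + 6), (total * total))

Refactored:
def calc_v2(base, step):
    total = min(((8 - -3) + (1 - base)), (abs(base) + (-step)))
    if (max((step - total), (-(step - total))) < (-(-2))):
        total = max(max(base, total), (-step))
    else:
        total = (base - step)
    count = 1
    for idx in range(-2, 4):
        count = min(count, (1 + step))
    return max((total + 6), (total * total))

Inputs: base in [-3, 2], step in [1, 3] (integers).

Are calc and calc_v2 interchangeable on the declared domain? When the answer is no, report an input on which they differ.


Take base=-3, step=1.
calc: total=2, then (abs((step - total)) < (-(-2))) is true, then total=-1, then count=1, then (idx=-2), then count=1, then (idx=-1), then count=1, then (idx=0), then count=1, then (idx=1), then count=1, then (idx=2), then count=1, then (idx=3), then count=1, then returns 5
calc_v2: total=2, then (max((step - total), (-(step - total))) < (-(-2))) is true, then total=2, then count=1, then (idx=-2), then count=1, then (idx=-1), then count=1, then (idx=0), then count=1, then (idx=1), then count=1, then (idx=2), then count=1, then (idx=3), then count=1, then returns 8
5 != 8, so the rewrite changes behavior.
verdict: not equivalent; witness: base=-3, step=1


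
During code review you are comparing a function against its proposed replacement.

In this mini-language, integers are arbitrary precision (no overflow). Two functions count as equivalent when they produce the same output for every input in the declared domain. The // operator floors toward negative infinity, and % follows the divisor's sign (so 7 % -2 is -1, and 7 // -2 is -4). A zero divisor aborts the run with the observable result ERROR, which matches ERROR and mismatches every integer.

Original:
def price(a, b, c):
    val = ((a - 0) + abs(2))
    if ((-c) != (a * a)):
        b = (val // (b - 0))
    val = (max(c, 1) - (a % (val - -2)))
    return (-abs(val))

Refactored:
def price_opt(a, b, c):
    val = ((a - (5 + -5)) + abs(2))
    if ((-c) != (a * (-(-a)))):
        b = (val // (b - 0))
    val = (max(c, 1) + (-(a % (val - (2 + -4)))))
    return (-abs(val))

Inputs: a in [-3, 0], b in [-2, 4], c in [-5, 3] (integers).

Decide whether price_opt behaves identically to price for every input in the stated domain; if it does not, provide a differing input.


This is a faithful refactor — constant usage differs; and arithmetic usage differs, but the computed results match everywhere.
Tracing a=-2, b=3, c=1: price: val = 0; ((-c) != (a * a)) -> true; b = 0; val = 1; return -1 | price_opt: val = 0; ((-c) != (a * (-(-a)))) -> true; b = 0; val = 1; return -1 — matching result -1.
Checked all 252 inputs in the declared domain: the outputs agree on every one.
verdict: equivalent


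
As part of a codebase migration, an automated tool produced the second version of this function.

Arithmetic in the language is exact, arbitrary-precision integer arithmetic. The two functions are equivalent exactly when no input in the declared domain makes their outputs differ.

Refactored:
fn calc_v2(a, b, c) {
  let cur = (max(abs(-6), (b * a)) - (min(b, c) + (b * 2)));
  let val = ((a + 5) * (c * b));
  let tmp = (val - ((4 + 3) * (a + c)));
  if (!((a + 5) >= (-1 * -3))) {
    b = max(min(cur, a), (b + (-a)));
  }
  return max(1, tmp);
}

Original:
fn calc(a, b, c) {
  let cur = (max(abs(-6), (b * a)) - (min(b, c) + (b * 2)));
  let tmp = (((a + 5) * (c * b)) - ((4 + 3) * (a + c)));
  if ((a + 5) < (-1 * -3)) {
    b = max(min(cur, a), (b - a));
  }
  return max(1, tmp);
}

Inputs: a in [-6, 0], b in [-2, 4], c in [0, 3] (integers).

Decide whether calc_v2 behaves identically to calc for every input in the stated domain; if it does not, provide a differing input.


The two versions differ — the changes include comparison usage differs; also arithmetic usage differs; also local variable names differ; also statement counts differ; also boolean connective usage differs.
Tracing a=-3, b=-1, c=2: calc: cur = 9; tmp = 3; ((a + 5) < (-1 * -3)) -> true; b = 2; return 3 | calc_v2: cur = 9; val = -4; tmp = 3; (!((a + 5) >= (-1 * -3))) -> true; b = 2; return 3 — matching result 3.
An exhaustive pass over the 196 declared inputs shows identical outputs.
verdict: equivalent


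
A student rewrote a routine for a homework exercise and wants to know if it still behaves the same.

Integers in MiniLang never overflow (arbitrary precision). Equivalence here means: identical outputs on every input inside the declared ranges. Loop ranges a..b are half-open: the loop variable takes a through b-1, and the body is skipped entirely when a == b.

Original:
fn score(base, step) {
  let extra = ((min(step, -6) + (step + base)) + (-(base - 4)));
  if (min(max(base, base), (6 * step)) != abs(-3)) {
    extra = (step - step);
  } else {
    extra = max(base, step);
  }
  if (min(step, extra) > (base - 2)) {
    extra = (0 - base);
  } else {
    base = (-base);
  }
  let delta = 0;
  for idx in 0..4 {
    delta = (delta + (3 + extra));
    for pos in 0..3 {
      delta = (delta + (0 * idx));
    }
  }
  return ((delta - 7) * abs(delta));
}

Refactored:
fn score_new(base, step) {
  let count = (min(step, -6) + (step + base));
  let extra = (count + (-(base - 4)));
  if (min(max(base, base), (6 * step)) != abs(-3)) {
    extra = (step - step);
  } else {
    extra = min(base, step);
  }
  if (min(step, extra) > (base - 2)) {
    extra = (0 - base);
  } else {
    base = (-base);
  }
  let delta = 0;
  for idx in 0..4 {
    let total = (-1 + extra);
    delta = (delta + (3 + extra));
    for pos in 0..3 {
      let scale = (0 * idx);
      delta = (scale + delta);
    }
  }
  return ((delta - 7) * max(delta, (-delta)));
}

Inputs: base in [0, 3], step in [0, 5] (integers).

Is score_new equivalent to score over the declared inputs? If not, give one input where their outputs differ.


Take base=3, step=1.
score: extra becomes -1; next (min(max(base, base), (6 * step)) != abs(-3)) evaluates to false; next extra becomes 3; next (min(step, extra) > (base - 2)) evaluates to false; next base becomes -3; next delta becomes 0; next at idx=0:; next delta becomes 6; next at pos=0:; next delta becomes 6; next at pos=1:; next delta becomes 6; next at pos=2:; next delta becomes 6; next at idx=1:; next delta becomes 12; next at pos=0:; next delta becomes 12; next at pos=1:; next delta becomes 12; next at pos=2:; next delta becomes 12; next at idx=2:; next delta becomes 18; next at pos=0:; next delta becomes 18; next at pos=1:; next delta becomes 18; next at pos=2:; next delta becomes 18; next at idx=3:; next delta becomes 24; next at pos=0:; next delta becomes 24; next at pos=1:; next delta becomes 24; next at pos=2:; next delta becomes 24; next final value 408
score_new: count becomes -2; next extra becomes -1; next (min(max(base, base), (6 * step)) != abs(-3)) evaluates to false; next extra becomes 1; next (min(step, extra) > (base - 2)) evaluates to false; next base becomes -3; next delta becomes 0; next at idx=0:; next total becomes 0; next delta becomes 4; next at pos=0:; next scale becomes 0; next delta becomes 4; next at pos=1:; next scale becomes 0; next delta becomes 4; next at pos=2:; next scale becomes 0; next delta becomes 4; next at idx=1:; next total becomes 0; next delta becomes 8; next at pos=0:; next scale becomes 0; next delta becomes 8; next at pos=1:; next scale becomes 0; next delta becomes 8; next at pos=2:; next scale becomes 0; next delta becomes 8; next at idx=2:; next total becomes 0; next delta becomes 12; next at pos=0:; next scale becomes 0; next delta becomes 12; next at pos=1:; next scale becomes 0; next delta becomes 12; next at pos=2:; next scale becomes 0; next delta becomes 12; next at idx=3:; next total becomes 0; next delta becomes 16; next at pos=0:; next scale becomes 0; next delta becomes 16; next at pos=1:; next scale becomes 0; next delta becomes 16; next at pos=2:; next scale becomes 0; next delta becomes 16; next final value 144
408 vs 144 — the two versions disagree here.
verdict: not equivalent; witness: base=3, step=1


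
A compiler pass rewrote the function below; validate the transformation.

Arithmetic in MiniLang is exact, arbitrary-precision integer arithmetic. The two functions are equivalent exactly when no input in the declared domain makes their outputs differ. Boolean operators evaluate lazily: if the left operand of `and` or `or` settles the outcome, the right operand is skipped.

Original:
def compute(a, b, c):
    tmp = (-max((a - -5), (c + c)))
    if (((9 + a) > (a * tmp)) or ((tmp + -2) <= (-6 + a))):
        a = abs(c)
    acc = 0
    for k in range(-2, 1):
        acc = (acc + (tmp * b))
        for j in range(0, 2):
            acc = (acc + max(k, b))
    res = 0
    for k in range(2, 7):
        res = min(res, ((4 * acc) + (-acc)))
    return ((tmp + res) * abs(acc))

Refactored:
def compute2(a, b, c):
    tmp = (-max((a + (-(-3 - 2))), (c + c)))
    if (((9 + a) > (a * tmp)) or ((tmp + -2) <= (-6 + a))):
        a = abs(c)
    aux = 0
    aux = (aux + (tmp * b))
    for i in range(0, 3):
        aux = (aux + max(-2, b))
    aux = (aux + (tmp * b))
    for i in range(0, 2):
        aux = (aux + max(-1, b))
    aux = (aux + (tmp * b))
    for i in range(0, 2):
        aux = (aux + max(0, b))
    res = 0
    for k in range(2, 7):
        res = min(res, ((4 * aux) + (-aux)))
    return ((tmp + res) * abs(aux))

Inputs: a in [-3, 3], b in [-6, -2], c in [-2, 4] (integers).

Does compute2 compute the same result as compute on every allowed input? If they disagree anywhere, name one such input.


At a=-3, b=-6, c=-2: compute gives -60, compute2 gives -56.
verdict: not equivalent; witness: a=-3, b=-6, c=-2


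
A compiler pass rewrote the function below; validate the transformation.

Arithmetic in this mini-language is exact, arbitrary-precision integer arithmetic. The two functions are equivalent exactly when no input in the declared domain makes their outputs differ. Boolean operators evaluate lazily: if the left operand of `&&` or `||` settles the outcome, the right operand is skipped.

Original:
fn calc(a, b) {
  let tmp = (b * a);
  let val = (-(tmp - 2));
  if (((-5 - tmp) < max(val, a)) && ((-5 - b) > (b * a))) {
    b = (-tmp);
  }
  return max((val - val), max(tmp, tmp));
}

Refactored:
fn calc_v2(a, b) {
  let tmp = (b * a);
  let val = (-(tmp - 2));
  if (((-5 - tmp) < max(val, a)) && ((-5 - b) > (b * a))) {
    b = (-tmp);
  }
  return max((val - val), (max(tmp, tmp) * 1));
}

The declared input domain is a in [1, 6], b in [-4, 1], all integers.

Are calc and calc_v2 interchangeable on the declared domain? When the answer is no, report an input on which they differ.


Reading the diff, among the changes: arithmetic usage differs; constant usage differs.
Spot check at a=1, b=-4 — calc: tmp = -4; val = 6; (((-5 - tmp) < max(val, a)) && ((-5 - b) > (b * a))) -> true; b = 4; return 0. calc_v2: tmp = -4; val = 6; (((-5 - tmp) < max(val, a)) && ((-5 - b) > (b * a))) -> true; b = 4; return 0. Both give 0.
Sweeping the whole domain (36 inputs) finds no disagreement.
verdict: equivalent


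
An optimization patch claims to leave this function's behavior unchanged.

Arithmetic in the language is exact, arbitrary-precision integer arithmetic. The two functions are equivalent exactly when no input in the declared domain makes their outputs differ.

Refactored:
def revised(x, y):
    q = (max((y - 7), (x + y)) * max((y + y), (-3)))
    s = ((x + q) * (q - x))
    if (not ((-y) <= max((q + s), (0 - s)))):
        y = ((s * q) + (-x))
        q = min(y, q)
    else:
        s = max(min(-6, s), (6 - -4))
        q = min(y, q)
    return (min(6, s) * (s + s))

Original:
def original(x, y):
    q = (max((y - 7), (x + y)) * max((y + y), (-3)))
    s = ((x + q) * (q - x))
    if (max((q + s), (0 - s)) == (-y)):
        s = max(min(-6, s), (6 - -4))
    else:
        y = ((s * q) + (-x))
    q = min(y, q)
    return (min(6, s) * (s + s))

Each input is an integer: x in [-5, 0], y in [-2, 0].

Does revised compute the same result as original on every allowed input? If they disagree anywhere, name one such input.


Run the pair on x=-5, y=-2.
original: q = 21; s = 416; (max((q + s), (0 - s)) == (-y)) -> false; y = 8741; q = 21; return 4992
revised: q = 21; s = 416; (not ((-y) <= max((q + s), (0 - s)))) -> false; s = 10; q = -2; return 120
4992 vs 120 — the two versions disagree here.
verdict: not equivalent; witness: x=-5, y=-2


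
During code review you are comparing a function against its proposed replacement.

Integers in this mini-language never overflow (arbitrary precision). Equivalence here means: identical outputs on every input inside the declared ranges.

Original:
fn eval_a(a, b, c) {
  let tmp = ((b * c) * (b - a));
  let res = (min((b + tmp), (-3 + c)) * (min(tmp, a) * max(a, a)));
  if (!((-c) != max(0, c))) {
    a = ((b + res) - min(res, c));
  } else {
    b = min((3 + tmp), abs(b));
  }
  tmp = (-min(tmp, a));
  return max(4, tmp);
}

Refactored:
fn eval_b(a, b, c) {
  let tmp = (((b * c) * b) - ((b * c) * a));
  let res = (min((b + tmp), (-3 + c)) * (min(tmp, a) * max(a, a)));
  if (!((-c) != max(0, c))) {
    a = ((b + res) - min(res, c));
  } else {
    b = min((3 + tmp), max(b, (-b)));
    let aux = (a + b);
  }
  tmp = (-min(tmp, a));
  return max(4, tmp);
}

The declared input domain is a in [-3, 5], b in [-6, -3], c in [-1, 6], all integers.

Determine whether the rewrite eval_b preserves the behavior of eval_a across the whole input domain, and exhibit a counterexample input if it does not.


Comparing the listings, the differences include: local variable names differ, and statement counts differ, and min/max/abs usage differs, and arithmetic usage differs.
As a probe, take a=-1, b=-3, c=0: eval_a runs tmp := 0 | res := -3 | (!((-c) != max(0, c))): true | a := -3 | tmp := 3 | result 4; eval_b runs tmp := 0 | res := -3 | (!((-c) != max(0, c))): true | a := -3 | tmp := 3 | result 4; both end at 4.
Every one of the 288 inputs gives matching results.
verdict: equivalent


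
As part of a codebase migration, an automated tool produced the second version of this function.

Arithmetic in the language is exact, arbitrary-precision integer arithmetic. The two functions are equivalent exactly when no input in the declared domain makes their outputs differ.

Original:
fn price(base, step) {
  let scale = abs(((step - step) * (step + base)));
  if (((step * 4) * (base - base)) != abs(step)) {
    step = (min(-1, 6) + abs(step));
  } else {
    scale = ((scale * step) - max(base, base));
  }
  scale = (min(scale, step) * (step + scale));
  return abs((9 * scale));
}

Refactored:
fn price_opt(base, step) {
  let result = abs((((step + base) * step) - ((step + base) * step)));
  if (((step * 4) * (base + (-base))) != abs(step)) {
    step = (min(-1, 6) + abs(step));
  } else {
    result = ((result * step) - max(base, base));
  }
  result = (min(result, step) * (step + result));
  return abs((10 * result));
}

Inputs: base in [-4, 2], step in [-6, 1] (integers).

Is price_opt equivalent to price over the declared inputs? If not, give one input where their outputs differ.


Not equivalent: base=1, step=0 separates them (9 vs 10).
price: scale := 0 | (((step * 4) * (base - base)) != abs(step)): false | scale := -1 | scale := 1 | result 9
price_opt: result := 0 | (((step * 4) * (base + (-base))) != abs(step)): false | result := -1 | result := 1 | result 10
verdict: not equivalent; witness: base=1, step=0


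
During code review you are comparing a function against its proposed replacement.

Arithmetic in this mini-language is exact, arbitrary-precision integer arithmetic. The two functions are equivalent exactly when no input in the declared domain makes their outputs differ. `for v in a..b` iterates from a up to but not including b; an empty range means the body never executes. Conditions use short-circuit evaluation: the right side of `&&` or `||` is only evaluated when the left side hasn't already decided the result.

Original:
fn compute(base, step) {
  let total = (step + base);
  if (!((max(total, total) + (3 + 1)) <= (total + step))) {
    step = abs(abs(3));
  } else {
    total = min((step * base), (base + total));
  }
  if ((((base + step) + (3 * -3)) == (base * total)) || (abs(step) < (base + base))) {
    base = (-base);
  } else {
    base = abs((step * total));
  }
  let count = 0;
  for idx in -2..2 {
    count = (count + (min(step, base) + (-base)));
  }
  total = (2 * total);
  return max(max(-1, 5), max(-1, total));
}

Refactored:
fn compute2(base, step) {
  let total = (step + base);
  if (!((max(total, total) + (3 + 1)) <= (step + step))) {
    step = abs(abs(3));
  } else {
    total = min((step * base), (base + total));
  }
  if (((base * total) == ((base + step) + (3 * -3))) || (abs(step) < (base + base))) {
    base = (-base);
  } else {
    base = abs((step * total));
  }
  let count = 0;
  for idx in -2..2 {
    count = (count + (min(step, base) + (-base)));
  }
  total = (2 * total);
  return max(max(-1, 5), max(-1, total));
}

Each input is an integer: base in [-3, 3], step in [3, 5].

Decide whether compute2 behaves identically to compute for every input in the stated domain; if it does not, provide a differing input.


Evaluate both at base=1, step=4.
compute: total := 5 | (!((max(total, total) + (3 + 1)) <= (total + step))): false | total := 4 | ((((base + step) + (3 * -3)) == (base * total)) || (abs(step) < (base + base))): false | base := 16 | count := 0 | iter idx=-2: | count := -12 | iter idx=-1: | count := -24 | iter idx=0: | count := -36 | iter idx=1: | count := -48 | total := 8 | result 8
compute2: total := 5 | (!((max(total, total) + (3 + 1)) <= (step + step))): true | step := 3 | (((base * total) == ((base + step) + (3 * -3))) || (abs(step) < (base + base))): false | base := 15 | count := 0 | iter idx=-2: | count := -12 | iter idx=-1: | count := -24 | iter idx=0: | count := -36 | iter idx=1: | count := -48 | total := 10 | result 10
8 != 10, so the rewrite changes behavior.
verdict: not equivalent; witness: base=1, step=4
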